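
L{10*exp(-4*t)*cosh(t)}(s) 10*(s + 4)/((s + 4)^2 - 1)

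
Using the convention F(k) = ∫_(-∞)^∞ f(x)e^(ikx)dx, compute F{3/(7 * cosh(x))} 3 * pi/(7 * cosh(pi * k/2))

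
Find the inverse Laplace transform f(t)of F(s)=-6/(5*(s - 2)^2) -6*t*exp(2*t)/5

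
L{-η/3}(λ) -1/(3 * λ^2)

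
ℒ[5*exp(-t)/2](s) 5/(2*(s+1))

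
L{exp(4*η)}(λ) 1/(λ - 4)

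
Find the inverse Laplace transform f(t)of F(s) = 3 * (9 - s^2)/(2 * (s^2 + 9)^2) -3 * t * cos(3 * t)/2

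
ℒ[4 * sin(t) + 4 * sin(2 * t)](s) 8/(s^2 + 4) + 4/(s^2 + 1) 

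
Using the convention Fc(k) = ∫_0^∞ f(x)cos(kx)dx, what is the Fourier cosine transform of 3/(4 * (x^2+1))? 3 * pi * exp(-k)/8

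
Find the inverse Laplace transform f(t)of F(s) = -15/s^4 -5*t^3/2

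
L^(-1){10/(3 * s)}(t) 10/3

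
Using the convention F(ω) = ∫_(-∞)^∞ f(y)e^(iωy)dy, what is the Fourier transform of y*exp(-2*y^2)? sqrt(2)*I*sqrt(pi)*ω*exp(-ω^2/8)/8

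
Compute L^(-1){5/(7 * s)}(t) 5/7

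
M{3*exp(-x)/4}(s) 3*gamma(s)/4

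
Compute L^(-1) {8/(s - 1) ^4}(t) 4*t^3*exp(t) /3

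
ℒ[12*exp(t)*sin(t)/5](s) 12/(5*((s - 1)^2 + 1))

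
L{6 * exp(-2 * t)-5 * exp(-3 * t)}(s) 6/(s + 2)-5/(s + 3)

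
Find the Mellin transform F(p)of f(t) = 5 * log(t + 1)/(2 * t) -5 * pi * csc(pi * p)/(2 * p - 2)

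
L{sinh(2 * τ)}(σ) 2/(σ^2-4)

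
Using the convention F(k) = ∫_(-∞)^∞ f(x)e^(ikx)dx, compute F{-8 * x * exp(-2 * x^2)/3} -sqrt(2) * I * sqrt(pi) * k * exp(-k^2/8)/3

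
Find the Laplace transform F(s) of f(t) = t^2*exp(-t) 2/(s + 1) ^3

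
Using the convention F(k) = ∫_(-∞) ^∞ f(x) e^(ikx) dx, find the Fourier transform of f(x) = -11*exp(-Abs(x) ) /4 -11/(2*k^2 + 2) 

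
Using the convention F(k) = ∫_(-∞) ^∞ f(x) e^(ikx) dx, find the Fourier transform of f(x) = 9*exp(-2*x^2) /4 9*sqrt(2)*sqrt(pi)*exp(-k^2/8) /8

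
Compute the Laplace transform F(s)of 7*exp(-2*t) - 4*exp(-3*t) 7/(s + 2) - 4/(s + 3)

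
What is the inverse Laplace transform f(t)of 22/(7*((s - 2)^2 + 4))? 11*exp(2*t)*sin(2*t)/7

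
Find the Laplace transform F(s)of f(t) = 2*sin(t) 2/(s^2 + 1)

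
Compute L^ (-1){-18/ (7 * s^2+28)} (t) -9 * sin (2 * t)/7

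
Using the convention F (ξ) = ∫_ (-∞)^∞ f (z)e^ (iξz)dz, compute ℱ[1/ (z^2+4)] pi*exp (-2*Abs (ξ))/2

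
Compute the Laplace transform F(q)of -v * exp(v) -1/(q - 1)^2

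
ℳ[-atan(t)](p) pi * sec(pi * p/2)/(2 * p)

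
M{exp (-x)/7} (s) gamma (s)/7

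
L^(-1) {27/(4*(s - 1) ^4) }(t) 9*t^3*exp(t) /8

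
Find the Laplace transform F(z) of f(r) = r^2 2/z^3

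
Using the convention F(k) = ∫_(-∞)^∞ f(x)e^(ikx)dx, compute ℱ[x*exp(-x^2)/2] I*sqrt(pi)*k*exp(-k^2/4)/4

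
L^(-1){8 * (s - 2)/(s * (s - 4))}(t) 8 * exp(2 * t) * cosh(2 * t)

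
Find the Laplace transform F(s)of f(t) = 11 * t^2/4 11/(2 * s^3)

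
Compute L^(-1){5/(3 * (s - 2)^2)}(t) 5 * t * exp(2 * t)/3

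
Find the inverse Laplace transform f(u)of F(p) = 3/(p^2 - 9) sinh(3 * u)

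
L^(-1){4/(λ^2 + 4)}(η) 2*sin(2*η)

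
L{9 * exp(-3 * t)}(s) 9/(s + 3)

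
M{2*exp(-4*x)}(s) 2^(1 - 2*s)*gamma(s)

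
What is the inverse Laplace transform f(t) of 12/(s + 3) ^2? 12 * t * exp(-3 * t) 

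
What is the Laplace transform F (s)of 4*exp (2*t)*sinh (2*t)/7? 8/ (7*s*(s - 4))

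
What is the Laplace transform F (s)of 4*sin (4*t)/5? 16/ (5*(s^2 + 16))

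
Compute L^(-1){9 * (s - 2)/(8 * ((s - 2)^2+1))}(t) 9 * exp(2 * t) * cos(t)/8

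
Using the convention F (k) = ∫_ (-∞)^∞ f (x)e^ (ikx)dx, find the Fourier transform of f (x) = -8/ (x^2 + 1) -8*pi*exp (-Abs (k))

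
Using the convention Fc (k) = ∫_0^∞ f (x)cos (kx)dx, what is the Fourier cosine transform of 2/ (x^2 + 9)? pi*exp (-3*k)/3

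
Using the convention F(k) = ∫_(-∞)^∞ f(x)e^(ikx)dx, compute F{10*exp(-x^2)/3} 10*sqrt(pi)*exp(-k^2/4)/3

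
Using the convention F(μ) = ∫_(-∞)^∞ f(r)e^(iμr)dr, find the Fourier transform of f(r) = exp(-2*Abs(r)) 4/(μ^2 + 4)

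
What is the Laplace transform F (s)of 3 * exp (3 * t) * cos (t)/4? 3 * (s - 3)/ (4 * ( (s - 3)^2+1))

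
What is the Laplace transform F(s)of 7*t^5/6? 140/s^6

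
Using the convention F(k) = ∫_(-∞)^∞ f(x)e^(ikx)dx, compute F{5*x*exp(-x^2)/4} 5*I*sqrt(pi)*k*exp(-k^2/4)/8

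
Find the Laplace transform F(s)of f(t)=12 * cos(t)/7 12 * s/(7 * (s^2 + 1))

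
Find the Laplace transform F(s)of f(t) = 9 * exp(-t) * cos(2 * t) 9 * (s + 1)/((s + 1)^2 + 4)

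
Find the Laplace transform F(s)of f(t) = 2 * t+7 7/s+2/s^2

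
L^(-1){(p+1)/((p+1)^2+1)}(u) exp(-u)*cos(u)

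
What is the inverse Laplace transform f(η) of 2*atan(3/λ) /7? 2*sin(3*η) /(7*η) 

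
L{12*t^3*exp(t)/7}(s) 72/(7*(s - 1)^4)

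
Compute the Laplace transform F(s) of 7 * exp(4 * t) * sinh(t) 7/((s - 4) ^2 - 1) 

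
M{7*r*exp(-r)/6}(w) 7*gamma(w + 1)/6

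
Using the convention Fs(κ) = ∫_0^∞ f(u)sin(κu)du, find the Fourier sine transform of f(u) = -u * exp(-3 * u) -6 * κ/(κ^2+9)^2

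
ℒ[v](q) q^(-2)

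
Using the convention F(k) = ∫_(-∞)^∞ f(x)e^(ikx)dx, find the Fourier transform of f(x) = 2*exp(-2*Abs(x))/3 8/(3*(k^2 + 4))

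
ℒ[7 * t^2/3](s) 14/(3 * s^3)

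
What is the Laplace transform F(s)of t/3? 1/(3 * s^2)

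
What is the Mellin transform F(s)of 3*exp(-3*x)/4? 3^(1 - s)*gamma(s)/4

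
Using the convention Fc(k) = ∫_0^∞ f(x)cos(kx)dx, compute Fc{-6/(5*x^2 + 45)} -pi*exp(-3*k)/5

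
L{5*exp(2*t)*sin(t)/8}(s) 5/(8*((s - 2)^2 + 1))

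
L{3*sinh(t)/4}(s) 3/(4*(s^2 - 1))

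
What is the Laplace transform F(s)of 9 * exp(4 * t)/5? 9/(5 * (s - 4))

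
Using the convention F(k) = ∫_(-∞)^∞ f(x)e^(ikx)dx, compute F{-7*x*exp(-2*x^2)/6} -7*sqrt(2)*I*sqrt(pi)*k*exp(-k^2/8)/48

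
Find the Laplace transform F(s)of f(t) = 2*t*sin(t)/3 4*s/(3*(s^2 + 1)^2)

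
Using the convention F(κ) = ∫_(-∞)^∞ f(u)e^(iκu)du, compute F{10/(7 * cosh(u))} 10 * pi/(7 * cosh(pi * κ/2))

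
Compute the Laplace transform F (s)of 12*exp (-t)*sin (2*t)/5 24/ (5*( (s + 1)^2 + 4))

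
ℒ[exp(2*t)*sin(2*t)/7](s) 2/(7*((s - 2)^2 + 4))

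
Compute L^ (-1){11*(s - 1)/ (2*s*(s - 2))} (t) 11*exp (t)*cosh (t)/2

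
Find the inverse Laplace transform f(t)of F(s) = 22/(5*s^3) 11*t^2/5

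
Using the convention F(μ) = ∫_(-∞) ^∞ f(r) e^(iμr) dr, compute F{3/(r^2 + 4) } 3*pi*exp(-2*Abs(μ) ) /2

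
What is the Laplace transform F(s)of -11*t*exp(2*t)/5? -11/(5*(s - 2)^2)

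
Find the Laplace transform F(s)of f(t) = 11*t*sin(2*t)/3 44*s/(3*(s^2 + 4)^2)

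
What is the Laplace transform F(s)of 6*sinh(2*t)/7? 12/(7*(s^2 - 4))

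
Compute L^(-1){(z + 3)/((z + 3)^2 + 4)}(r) exp(-3*r)*cos(2*r)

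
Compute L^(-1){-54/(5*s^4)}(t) -9*t^3/5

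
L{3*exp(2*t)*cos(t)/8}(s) 3*(s - 2)/(8*((s - 2)^2 + 1))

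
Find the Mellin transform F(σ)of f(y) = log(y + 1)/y -pi*csc(pi*σ)/(σ - 1)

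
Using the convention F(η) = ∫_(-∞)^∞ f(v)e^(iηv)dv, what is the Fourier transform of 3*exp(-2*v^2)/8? 3*sqrt(2)*sqrt(pi)*exp(-η^2/8)/16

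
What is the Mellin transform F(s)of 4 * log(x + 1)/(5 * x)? -4 * pi * csc(pi * s)/(5 * s - 5)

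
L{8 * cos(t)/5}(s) 8 * s/(5 * (s^2+1))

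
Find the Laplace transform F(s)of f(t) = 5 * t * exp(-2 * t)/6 5/(6 * (s + 2)^2)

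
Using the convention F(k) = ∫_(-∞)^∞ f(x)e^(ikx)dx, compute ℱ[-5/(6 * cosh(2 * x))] -5 * pi/(12 * cosh(pi * k/4))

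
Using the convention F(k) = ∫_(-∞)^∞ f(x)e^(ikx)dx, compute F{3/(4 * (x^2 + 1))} 3 * pi * exp(-Abs(k))/4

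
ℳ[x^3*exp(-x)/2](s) gamma(s + 3)/2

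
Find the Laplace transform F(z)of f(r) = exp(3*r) 1/(z - 3)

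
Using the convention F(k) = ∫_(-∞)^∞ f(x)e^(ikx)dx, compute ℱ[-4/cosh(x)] -4 * pi/cosh(pi * k/2)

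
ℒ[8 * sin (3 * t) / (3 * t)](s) 8 * atan (3/s) /3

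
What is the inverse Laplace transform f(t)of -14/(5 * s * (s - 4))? -7 * exp(2 * t) * sinh(2 * t)/5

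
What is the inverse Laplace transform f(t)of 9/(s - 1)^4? 3*t^3*exp(t)/2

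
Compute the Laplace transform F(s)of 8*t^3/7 48/(7*s^4)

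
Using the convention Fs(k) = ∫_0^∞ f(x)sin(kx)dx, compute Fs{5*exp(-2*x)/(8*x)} 5*atan(k/2)/8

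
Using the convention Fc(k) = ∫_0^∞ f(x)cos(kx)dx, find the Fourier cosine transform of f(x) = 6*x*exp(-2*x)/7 6*(4 - k^2)/(7*(k^2 + 4)^2)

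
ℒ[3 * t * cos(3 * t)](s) 3 * (s^2-9)/(s^2 + 9)^2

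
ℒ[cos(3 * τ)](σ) σ/(σ^2 + 9)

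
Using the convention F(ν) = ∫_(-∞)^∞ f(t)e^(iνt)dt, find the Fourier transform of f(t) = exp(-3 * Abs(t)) 6/(ν^2 + 9)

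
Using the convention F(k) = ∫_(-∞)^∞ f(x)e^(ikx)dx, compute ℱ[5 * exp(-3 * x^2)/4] 5 * sqrt(3) * sqrt(pi) * exp(-k^2/12)/12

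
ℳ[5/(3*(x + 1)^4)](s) 5*gamma(s)*gamma(4 - s)/18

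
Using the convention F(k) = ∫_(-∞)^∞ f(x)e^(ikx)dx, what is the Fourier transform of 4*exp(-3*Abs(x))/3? 8/(k^2+9)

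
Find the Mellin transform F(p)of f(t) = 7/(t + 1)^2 -7 * pi * (p - 1)/sin(pi * p)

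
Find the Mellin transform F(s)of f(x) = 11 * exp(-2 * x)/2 11 * gamma(s)/(2 * 2^s)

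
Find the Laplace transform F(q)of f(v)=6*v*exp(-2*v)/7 6/(7*(q + 2)^2)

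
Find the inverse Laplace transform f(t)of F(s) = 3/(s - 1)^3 3 * t^2 * exp(t)/2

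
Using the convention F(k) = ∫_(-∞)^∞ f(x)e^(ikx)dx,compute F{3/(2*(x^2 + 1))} 3*pi*exp(-Abs(k))/2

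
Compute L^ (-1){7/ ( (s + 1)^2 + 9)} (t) 7 * exp (-t) * sin (3 * t)/3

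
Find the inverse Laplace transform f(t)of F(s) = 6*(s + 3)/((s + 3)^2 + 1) 6*exp(-3*t)*cos(t)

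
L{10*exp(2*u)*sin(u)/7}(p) 10/(7*((p - 2)^2 + 1))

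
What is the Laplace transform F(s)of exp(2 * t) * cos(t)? (s - 2)/((s - 2)^2+1)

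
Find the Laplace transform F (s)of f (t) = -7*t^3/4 -21/ (2*s^4)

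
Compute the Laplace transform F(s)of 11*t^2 22/s^3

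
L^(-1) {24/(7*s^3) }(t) 12*t^2/7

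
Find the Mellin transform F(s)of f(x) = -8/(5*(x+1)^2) 8*pi*(s - 1)/(5*sin(pi*s))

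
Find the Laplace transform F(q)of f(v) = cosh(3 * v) q/(q^2 - 9)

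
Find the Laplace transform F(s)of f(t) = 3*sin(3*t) 9/(s^2 + 9)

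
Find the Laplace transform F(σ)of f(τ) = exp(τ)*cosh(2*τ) (σ - 1)/((σ - 1)^2 - 4)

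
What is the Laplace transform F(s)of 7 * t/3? 7/(3 * s^2)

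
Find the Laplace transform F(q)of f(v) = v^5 120/q^6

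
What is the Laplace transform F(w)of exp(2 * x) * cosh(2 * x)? (w - 2)/(w * (w - 4))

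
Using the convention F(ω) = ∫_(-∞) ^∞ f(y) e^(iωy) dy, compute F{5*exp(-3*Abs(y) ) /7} 30/(7*(ω^2 + 9) ) 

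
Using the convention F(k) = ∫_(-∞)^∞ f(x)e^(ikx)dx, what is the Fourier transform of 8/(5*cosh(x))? 8*pi/(5*cosh(pi*k/2))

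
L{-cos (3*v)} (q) -q/ (q^2 + 9)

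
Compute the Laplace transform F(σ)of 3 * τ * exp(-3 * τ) 3/(σ + 3)^2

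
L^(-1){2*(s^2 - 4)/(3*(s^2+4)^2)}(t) 2*t*cos(2*t)/3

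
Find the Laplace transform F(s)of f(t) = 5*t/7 5/(7*s^2)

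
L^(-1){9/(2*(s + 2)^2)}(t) 9*t*exp(-2*t)/2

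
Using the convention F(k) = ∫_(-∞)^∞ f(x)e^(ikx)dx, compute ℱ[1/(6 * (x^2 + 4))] pi * exp(-2 * Abs(k))/12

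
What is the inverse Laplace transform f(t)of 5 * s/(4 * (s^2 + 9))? 5 * cos(3 * t)/4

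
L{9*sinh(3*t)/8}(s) 27/(8*(s^2 - 9))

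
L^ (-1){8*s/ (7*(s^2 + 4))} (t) 8*cos (2*t)/7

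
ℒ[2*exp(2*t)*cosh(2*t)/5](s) 2*(s - 2)/(5*s*(s - 4))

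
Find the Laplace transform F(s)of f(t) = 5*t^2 10/s^3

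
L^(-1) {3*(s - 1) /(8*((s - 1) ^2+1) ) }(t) 3*exp(t)*cos(t) /8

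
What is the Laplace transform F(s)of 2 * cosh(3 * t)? 2 * s/(s^2-9)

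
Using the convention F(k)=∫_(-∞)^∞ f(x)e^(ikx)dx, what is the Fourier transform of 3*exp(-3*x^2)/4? sqrt(3)*sqrt(pi)*exp(-k^2/12)/4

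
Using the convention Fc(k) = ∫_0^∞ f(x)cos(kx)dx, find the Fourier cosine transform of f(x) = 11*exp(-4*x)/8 11/(2*(k^2 + 16))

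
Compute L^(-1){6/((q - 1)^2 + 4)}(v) 3 * exp(v) * sin(2 * v)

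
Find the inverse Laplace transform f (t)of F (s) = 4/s 4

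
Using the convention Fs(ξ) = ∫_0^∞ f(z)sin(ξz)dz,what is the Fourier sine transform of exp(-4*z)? ξ/(ξ^2 + 16)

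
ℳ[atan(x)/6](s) -pi*sec(pi*s/2)/(12*s)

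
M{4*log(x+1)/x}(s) -4*pi*csc(pi*s)/(s - 1)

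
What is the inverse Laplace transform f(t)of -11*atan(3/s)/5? -11*sin(3*t)/(5*t)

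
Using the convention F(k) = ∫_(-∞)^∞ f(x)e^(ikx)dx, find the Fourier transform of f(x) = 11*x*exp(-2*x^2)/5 11*sqrt(2)*I*sqrt(pi)*k*exp(-k^2/8)/40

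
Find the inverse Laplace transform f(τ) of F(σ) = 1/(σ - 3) exp(3 * τ) 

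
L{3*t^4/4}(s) 18/s^5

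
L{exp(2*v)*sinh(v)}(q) 1/((q - 2)^2-1)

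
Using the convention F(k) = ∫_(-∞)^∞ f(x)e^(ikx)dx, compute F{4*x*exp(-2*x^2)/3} sqrt(2)*I*sqrt(pi)*k*exp(-k^2/8)/6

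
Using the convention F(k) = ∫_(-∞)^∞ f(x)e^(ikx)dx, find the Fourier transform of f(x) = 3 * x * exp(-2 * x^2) 3 * sqrt(2) * I * sqrt(pi) * k * exp(-k^2/8)/8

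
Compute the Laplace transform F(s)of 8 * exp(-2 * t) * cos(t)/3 8 * (s + 2)/(3 * ((s + 2)^2 + 1))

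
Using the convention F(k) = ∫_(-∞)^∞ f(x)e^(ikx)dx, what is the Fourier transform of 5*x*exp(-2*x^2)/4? 5*sqrt(2)*I*sqrt(pi)*k*exp(-k^2/8)/32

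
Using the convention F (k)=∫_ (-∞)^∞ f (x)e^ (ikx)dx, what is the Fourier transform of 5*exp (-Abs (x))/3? 10/ (3*(k^2 + 1))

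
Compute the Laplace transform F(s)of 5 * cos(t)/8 5 * s/(8 * (s^2 + 1))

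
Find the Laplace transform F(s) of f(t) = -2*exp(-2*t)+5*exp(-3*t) 5/(s+3) - 2/(s+2) 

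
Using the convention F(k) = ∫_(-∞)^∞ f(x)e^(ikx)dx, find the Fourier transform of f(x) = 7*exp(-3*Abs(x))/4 21/(2*(k^2 + 9))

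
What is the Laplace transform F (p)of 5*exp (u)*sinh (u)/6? 5/ (6*p*(p - 2))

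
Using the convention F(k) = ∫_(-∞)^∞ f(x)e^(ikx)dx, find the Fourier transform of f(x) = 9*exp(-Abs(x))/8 9/(4*(k^2+1))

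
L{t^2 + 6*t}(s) 6/s^2 + 2/s^3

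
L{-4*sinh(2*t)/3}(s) -8/(3*s^2 - 12)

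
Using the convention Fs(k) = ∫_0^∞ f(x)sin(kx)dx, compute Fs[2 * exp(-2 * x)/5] 2 * k/(5 * (k^2+4))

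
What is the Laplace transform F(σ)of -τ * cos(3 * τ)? (9 - σ^2)/(σ^2 + 9)^2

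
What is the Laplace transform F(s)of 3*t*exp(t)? 3/(s - 1)^2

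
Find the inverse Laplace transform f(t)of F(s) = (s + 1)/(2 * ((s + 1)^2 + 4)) exp(-t) * cos(2 * t)/2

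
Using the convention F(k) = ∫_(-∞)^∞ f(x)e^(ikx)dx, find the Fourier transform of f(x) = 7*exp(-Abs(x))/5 14/(5*(k^2 + 1))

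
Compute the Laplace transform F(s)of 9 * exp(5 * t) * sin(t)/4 9/(4 * ((s - 5)^2 + 1))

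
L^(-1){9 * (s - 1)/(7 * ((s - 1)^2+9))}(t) 9 * exp(t) * cos(3 * t)/7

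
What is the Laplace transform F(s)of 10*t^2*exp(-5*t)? 20/(s + 5)^3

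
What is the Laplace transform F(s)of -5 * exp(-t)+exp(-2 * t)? 1/(s+2) - 5/(s+1)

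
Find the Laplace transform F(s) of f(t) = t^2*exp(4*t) 2/(s - 4) ^3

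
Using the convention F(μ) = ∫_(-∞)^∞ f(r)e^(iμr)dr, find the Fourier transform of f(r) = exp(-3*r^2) sqrt(3)*sqrt(pi)*exp(-μ^2/12)/3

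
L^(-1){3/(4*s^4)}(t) t^3/8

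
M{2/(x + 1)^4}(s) gamma(s) * gamma(4 - s)/3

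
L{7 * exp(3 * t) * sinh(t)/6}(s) 7/(6 * ((s - 3)^2 - 1))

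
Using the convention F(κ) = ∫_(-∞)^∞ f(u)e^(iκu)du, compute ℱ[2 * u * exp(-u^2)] I * sqrt(pi) * κ * exp(-κ^2/4)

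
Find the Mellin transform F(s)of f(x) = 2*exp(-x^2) gamma(s/2)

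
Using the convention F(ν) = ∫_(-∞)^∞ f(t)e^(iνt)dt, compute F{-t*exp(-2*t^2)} -sqrt(2)*I*sqrt(pi)*ν*exp(-ν^2/8)/8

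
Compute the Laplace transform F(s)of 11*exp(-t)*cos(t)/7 11*(s+1)/(7*((s+1)^2+1))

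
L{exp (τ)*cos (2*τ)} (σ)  (σ - 1)/ ( (σ - 1)^2 + 4)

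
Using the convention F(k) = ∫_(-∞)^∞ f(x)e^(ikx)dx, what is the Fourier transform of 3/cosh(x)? 3*pi/cosh(pi*k/2)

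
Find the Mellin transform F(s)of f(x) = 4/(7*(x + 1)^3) 2*pi*(s - 2)*(s - 1)/(7*sin(pi*s))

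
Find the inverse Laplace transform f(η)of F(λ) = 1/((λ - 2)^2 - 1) exp(2*η)*sinh(η)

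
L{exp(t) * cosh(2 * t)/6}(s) (s - 1)/(6 * ((s - 1)^2 - 4))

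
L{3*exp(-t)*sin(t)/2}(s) 3/(2*((s + 1)^2 + 1))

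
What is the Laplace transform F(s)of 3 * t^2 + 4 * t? 4/s^2 + 6/s^3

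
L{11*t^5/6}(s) 220/s^6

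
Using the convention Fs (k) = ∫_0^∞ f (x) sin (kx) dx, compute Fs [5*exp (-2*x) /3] 5*k/ (3*(k^2 + 4) ) 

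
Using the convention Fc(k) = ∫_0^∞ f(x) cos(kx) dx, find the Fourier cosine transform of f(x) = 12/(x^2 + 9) 2*pi*exp(-3*k) 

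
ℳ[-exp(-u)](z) -gamma(z) 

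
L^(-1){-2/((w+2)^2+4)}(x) -exp(-2 * x) * sin(2 * x)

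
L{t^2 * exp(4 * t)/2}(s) (s - 4)^(-3)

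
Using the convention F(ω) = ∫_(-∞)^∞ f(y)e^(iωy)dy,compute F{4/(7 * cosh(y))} 4 * pi/(7 * cosh(pi * ω/2))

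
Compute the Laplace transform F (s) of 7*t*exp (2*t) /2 7/ (2*(s - 2) ^2) 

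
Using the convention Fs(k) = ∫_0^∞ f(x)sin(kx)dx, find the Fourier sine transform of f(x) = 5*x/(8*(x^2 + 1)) 5*pi*exp(-k)/16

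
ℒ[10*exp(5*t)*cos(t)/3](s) 10*(s - 5)/(3*((s - 5)^2+1))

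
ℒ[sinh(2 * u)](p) 2/(p^2 - 4)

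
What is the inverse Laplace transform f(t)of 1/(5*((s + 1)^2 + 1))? exp(-t)*sin(t)/5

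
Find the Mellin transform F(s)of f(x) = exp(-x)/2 gamma(s)/2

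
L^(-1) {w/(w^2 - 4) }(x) cosh(2*x) 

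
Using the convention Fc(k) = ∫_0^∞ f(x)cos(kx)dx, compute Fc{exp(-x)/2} 1/(2 * (k^2 + 1))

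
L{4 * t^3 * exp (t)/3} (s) 8/ (s - 1)^4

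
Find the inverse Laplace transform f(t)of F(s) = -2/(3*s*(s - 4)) -exp(2*t)*sinh(2*t)/3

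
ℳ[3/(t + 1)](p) 3 * pi * csc(pi * p)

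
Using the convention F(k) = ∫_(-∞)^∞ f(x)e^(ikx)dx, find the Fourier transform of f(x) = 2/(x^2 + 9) 2 * pi * exp(-3 * Abs(k))/3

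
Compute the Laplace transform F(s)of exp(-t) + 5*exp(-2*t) 1/(s + 1) + 5/(s + 2)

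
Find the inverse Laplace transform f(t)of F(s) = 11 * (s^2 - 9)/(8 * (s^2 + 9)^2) 11 * t * cos(3 * t)/8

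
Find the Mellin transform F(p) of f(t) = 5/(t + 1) 5 * pi * csc(pi * p) 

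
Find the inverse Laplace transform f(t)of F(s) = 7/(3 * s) 7/3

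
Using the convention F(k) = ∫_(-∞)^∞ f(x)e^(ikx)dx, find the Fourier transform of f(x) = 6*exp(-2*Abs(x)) 24/(k^2 + 4)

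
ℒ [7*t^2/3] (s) 14/(3*s^3)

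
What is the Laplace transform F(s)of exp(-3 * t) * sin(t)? 1/((s + 3)^2 + 1)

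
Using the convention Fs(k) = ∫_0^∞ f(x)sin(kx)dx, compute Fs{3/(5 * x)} 3 * pi/10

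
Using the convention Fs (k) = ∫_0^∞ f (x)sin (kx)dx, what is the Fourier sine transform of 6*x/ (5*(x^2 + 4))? 3*pi*exp (-2*k)/5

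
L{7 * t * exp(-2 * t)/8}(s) 7/(8 * (s + 2)^2)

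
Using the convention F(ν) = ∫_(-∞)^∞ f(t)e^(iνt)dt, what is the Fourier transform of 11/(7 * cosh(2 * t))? 11 * pi/(14 * cosh(pi * ν/4))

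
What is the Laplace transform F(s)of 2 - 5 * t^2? 2/s - 10/s^3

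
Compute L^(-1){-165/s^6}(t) -11*t^5/8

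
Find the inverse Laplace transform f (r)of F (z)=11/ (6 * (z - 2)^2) 11 * r * exp (2 * r)/6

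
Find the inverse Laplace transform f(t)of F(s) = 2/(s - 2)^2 2 * t * exp(2 * t)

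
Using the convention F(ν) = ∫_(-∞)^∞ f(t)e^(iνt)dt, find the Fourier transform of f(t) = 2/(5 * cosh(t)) 2 * pi/(5 * cosh(pi * ν/2))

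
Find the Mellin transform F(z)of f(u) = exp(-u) gamma(z)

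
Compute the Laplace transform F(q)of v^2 2/q^3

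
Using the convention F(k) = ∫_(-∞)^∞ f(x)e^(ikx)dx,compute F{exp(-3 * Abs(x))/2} 3/(k^2 + 9)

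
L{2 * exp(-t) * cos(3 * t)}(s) 2 * (s + 1)/((s + 1)^2 + 9)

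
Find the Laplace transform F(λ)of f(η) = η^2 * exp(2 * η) 2/(λ - 2)^3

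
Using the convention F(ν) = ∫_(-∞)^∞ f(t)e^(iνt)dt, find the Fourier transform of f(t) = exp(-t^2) sqrt(pi) * exp(-ν^2/4)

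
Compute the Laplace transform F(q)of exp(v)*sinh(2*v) 2/((q - 1)^2 - 4)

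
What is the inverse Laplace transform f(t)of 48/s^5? 2*t^4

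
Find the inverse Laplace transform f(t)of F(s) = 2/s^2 2*t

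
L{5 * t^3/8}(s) 15/(4 * s^4)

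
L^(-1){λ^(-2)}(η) η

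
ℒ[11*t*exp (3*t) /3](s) 11/ (3*(s - 3) ^2) 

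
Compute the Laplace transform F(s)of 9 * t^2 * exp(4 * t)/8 9/(4 * (s - 4)^3)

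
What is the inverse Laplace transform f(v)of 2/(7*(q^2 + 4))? sin(2*v)/7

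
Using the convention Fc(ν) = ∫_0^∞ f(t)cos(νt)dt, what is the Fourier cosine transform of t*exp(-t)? (1 - ν^2)/(ν^2 + 1)^2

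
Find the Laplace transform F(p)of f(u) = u p^(-2)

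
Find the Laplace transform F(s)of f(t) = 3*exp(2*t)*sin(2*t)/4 3/(2*((s - 2)^2+4))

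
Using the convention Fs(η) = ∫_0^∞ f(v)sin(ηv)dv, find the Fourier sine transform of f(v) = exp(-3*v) η/(η^2 + 9)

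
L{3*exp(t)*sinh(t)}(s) 3/(s*(s - 2))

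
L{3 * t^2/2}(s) 3/s^3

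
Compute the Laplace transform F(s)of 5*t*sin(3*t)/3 10*s/(s^2 + 9)^2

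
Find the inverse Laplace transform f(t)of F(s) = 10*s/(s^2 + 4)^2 5*t*sin(2*t)/2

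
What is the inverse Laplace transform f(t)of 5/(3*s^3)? 5*t^2/6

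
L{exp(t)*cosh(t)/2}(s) (s - 1)/(2*s*(s - 2))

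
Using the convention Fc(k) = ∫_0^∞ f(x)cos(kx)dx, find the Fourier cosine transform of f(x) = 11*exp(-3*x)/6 11/(2*(k^2 + 9))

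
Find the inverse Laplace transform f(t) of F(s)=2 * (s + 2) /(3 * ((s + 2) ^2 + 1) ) 2 * exp(-2 * t) * cos(t) /3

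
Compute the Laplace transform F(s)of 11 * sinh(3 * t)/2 33/(2 * (s^2-9))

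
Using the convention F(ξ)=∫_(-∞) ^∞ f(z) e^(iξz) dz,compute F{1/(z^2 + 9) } pi * exp(-3 * Abs(ξ) ) /3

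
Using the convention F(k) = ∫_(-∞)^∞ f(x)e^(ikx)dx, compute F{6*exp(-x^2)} 6*sqrt(pi)*exp(-k^2/4)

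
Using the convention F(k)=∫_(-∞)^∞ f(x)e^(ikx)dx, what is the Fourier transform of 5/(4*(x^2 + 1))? 5*pi*exp(-Abs(k))/4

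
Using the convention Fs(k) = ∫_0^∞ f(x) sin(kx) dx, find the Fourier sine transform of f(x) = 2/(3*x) pi/3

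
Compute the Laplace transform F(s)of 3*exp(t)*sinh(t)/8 3/(8*s*(s - 2))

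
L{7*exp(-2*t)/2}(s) 7/(2*(s + 2))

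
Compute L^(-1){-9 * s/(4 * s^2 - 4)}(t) -9 * cosh(t)/4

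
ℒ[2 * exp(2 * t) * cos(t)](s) 2 * (s - 2)/((s - 2)^2 + 1)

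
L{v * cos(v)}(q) (q^2-1)/(q^2+1)^2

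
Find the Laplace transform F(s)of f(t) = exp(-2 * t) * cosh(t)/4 (s + 2)/(4 * ((s + 2)^2 - 1))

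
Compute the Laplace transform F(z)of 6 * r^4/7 144/(7 * z^5)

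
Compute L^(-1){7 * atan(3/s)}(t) 7 * sin(3 * t)/t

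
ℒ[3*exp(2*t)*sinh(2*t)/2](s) 3/(s*(s - 4))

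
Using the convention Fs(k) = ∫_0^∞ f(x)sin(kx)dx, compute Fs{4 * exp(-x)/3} 4 * k/(3 * (k^2 + 1))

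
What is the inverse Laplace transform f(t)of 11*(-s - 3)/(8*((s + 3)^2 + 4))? -11*exp(-3*t)*cos(2*t)/8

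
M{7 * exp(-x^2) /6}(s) 7 * gamma(s/2) /12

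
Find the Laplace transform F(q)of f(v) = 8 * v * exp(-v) 8/(q + 1)^2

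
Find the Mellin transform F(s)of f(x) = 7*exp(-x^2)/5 7*gamma(s/2)/10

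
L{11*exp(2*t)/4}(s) 11/(4*(s - 2))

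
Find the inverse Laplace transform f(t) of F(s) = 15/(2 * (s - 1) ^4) 5 * t^3 * exp(t) /4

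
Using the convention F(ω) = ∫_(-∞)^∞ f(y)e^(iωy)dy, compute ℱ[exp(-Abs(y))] 2/(ω^2 + 1)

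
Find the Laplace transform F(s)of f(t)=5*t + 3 5/s^2 + 3/s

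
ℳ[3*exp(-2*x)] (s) 3*gamma(s)/2^s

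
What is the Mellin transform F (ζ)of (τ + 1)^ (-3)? pi * (ζ - 2) * (ζ - 1)/ (2 * sin (pi * ζ))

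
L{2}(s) 2/s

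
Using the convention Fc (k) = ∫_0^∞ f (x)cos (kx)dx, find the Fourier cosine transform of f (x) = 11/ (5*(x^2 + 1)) 11*pi*exp (-k)/10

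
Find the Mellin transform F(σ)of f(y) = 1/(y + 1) pi*csc(pi*σ)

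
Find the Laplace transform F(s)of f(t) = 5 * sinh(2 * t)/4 5/(2 * (s^2 - 4))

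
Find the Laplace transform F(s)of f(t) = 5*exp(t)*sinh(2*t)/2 5/((s - 1)^2 - 4)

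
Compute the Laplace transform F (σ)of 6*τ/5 6/ (5*σ^2)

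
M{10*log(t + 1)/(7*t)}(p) -10*pi*csc(pi*p)/(7*p - 7)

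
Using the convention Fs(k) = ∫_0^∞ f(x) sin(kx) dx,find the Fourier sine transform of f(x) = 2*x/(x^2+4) pi*exp(-2*k) 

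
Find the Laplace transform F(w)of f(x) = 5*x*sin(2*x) 20*w/(w^2+4)^2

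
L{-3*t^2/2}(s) -3/s^3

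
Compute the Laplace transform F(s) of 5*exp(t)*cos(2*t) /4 5*(s - 1) /(4*((s - 1) ^2 + 4) ) 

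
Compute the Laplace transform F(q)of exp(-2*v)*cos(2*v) (q+2)/((q+2)^2+4)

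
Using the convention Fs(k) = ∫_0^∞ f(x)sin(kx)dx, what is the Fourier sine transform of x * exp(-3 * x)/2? 3 * k/(k^2 + 9)^2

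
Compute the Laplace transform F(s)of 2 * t 2/s^2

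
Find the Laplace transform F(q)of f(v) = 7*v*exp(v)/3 7/(3*(q - 1)^2)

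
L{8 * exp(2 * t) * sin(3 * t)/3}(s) 8/((s - 2)^2 + 9)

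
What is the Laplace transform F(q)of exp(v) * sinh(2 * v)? 2/((q - 1)^2 - 4)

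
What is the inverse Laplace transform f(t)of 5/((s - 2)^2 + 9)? 5*exp(2*t)*sin(3*t)/3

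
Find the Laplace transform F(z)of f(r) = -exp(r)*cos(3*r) (1 - z)/((z - 1)^2 + 9)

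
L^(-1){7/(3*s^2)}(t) 7*t/3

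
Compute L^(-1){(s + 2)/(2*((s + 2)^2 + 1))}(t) exp(-2*t)*cos(t)/2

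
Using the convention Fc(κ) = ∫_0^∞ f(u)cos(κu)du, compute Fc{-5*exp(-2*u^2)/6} -5*sqrt(2)*sqrt(pi)*exp(-κ^2/8)/24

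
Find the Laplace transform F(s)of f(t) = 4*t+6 6/s+4/s^2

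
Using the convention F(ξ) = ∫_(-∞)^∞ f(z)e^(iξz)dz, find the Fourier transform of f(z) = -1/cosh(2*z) -pi/(2*cosh(pi*ξ/4))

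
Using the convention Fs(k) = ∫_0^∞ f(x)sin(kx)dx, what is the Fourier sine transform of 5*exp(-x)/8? 5*k/(8*(k^2 + 1))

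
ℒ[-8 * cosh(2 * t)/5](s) -8 * s/(5 * s^2 - 20)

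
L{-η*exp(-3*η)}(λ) -1/(λ + 3)^2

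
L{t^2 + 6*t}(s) 6/s^2 + 2/s^3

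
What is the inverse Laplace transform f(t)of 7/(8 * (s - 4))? 7 * exp(4 * t)/8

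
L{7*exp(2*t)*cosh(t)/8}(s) 7*(s - 2)/(8*((s - 2)^2 - 1))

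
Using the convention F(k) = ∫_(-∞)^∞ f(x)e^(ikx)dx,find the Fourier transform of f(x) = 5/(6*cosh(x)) 5*pi/(6*cosh(pi*k/2))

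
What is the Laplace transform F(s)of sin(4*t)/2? 2/(s^2 + 16)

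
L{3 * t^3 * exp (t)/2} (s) 9/ (s - 1)^4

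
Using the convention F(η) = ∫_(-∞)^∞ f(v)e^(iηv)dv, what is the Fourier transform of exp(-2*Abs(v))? 4/(η^2 + 4)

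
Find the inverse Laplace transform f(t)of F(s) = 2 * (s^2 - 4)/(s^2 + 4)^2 2 * t * cos(2 * t)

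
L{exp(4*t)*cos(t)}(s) (s - 4)/((s - 4)^2+1)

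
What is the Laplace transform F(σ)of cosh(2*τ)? σ/(σ^2-4)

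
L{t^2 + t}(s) 2/s^3 + s^(-2)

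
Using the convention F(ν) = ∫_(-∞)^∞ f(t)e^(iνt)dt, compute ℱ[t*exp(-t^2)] I*sqrt(pi)*ν*exp(-ν^2/4)/2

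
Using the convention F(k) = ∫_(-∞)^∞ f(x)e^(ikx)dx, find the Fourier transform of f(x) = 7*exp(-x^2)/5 7*sqrt(pi)*exp(-k^2/4)/5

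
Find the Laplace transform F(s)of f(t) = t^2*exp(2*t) 2/(s - 2)^3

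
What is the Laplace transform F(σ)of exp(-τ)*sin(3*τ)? 3/((σ + 1)^2 + 9)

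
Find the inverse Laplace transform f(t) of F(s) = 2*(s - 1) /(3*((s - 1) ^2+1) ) 2*exp(t)*cos(t) /3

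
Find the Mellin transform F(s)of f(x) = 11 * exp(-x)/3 11 * gamma(s)/3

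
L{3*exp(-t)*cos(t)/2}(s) 3*(s + 1)/(2*((s + 1)^2 + 1))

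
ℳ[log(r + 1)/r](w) -pi*csc(pi*w)/(w - 1)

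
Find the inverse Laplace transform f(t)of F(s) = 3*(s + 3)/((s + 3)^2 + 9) 3*exp(-3*t)*cos(3*t)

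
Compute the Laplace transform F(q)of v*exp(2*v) (q - 2)^(-2)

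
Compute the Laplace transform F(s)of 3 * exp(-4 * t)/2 3/(2 * (s+4))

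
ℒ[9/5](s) 9/(5 * s)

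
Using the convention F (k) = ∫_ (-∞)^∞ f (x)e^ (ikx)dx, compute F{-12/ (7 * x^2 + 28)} -6 * pi * exp (-2 * Abs (k))/7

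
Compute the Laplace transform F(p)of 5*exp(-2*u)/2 5/(2*(p + 2))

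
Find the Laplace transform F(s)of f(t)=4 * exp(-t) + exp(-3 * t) 4/(s + 1) + 1/(s + 3)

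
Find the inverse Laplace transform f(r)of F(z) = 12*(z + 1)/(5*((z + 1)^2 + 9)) 12*exp(-r)*cos(3*r)/5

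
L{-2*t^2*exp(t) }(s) -4/(s - 1) ^3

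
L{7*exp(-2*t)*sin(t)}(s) 7/((s + 2)^2 + 1)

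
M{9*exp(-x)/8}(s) 9*gamma(s)/8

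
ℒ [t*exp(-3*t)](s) (s+3)^(-2)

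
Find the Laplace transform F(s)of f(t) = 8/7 8/(7 * s)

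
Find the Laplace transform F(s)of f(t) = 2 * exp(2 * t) 2/(s - 2)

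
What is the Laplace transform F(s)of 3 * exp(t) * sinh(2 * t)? 6/((s - 1)^2 - 4)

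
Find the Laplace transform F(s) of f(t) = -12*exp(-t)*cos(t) 12*(-s - 1) /((s + 1) ^2 + 1) 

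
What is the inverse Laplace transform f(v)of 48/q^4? 8 * v^3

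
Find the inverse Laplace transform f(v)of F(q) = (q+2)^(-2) v * exp(-2 * v)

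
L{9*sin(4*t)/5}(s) 36/(5*(s^2 + 16))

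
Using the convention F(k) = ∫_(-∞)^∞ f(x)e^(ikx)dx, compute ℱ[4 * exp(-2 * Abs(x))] 16/(k^2+4)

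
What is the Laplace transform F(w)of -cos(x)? -w/(w^2 + 1)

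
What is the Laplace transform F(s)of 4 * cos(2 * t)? 4 * s/(s^2 + 4)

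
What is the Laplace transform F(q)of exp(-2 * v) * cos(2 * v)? (q + 2)/((q + 2)^2 + 4)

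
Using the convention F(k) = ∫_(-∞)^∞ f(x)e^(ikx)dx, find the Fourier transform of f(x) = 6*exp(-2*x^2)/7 3*sqrt(2)*sqrt(pi)*exp(-k^2/8)/7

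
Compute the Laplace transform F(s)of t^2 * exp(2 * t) 2/(s - 2)^3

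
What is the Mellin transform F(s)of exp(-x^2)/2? gamma(s/2)/4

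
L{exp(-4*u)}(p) 1/(p+4)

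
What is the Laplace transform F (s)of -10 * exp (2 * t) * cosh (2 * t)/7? 10 * (2 - s)/ (7 * s * (s - 4))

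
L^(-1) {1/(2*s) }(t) 1/2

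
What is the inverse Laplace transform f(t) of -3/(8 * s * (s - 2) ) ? -3 * exp(t) * sinh(t) /8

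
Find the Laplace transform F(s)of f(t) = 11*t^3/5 66/(5*s^4)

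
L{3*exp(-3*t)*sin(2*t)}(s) 6/((s + 3)^2 + 4)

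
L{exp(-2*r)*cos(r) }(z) (z + 2) /((z + 2) ^2 + 1) 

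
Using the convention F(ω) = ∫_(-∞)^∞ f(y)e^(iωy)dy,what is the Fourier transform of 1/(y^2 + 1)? pi*exp(-Abs(ω))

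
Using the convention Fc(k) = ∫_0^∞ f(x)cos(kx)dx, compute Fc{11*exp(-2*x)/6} 11/(3*(k^2 + 4))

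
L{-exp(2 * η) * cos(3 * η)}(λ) (2 - λ)/((λ - 2)^2 + 9)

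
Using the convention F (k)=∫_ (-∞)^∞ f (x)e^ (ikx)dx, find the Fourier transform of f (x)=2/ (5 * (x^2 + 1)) 2 * pi * exp (-Abs (k))/5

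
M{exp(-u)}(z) gamma(z)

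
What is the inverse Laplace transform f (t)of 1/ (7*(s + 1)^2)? t*exp (-t)/7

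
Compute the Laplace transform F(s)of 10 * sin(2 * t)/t 10 * atan(2/s)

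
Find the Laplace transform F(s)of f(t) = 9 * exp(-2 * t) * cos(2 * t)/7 9 * (s + 2)/(7 * ((s + 2)^2 + 4))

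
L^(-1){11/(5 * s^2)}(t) 11 * t/5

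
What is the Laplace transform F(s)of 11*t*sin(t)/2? 11*s/(s^2 + 1)^2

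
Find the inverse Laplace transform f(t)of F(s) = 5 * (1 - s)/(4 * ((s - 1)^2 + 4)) -5 * exp(t) * cos(2 * t)/4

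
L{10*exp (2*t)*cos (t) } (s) 10*(s - 2) / ( (s - 2) ^2 + 1) 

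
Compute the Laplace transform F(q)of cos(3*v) q/(q^2 + 9)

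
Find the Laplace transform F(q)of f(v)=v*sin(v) 2*q/(q^2+1)^2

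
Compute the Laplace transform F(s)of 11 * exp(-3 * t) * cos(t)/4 11 * (s + 3)/(4 * ((s + 3)^2 + 1))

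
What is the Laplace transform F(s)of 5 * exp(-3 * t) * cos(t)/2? 5 * (s + 3)/(2 * ((s + 3)^2 + 1))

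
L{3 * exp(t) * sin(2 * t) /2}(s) 3/((s - 1) ^2 + 4) 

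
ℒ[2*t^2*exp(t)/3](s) 4/(3*(s - 1)^3)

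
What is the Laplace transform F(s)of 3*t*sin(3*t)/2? 9*s/(s^2+9)^2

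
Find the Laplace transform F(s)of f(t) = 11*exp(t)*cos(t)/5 11*(s - 1)/(5*((s - 1)^2+1))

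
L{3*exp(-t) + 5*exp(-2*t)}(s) 3/(s + 1) + 5/(s + 2)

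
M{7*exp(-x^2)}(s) 7*gamma(s/2)/2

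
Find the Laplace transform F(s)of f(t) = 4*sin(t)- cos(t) 4/(s^2 + 1)- s/(s^2 + 1)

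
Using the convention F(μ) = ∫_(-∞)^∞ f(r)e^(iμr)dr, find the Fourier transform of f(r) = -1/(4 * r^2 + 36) -pi * exp(-3 * Abs(μ))/12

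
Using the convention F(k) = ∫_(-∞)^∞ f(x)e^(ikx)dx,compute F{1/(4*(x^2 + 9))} pi*exp(-3*Abs(k))/12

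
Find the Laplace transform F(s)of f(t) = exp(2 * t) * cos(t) (s - 2)/((s - 2)^2 + 1)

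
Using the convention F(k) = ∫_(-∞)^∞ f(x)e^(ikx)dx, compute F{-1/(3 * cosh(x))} -pi/(3 * cosh(pi * k/2))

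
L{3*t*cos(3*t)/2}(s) 3*(s^2 - 9)/(2*(s^2 + 9)^2)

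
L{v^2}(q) 2/q^3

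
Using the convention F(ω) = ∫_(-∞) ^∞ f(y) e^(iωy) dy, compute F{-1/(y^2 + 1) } -pi * exp(-Abs(ω) ) 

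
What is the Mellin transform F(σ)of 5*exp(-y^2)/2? 5*gamma(σ/2)/4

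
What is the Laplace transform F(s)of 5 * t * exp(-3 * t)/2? 5/(2 * (s + 3)^2)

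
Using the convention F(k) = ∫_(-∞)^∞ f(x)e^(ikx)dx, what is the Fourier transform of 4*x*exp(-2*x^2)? sqrt(2)*I*sqrt(pi)*k*exp(-k^2/8)/2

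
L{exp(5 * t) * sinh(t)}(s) 1/((s - 5)^2-1)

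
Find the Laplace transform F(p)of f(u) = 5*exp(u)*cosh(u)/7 5*(p - 1)/(7*p*(p - 2))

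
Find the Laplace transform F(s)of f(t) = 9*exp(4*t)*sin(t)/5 9/(5*((s - 4)^2+1))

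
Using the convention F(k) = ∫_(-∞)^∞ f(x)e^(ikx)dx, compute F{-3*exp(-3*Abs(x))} -18/(k^2+9)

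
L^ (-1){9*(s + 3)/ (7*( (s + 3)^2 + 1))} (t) 9*exp (-3*t)*cos (t)/7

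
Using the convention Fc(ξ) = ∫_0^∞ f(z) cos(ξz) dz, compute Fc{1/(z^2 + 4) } pi * exp(-2 * ξ) /4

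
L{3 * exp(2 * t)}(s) 3/(s - 2)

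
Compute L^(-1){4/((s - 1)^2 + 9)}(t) 4*exp(t)*sin(3*t)/3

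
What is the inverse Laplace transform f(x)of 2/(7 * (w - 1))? 2 * exp(x)/7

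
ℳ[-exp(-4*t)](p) -gamma(p)/4^p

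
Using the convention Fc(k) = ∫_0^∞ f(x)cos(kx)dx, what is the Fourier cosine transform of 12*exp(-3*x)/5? 36/(5*(k^2+9))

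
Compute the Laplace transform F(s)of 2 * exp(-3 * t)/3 2/(3 * (s+3))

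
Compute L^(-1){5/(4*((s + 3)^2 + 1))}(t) 5*exp(-3*t)*sin(t)/4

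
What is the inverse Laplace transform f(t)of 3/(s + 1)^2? 3*t*exp(-t)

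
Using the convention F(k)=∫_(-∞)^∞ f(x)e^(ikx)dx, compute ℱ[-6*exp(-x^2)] -6*sqrt(pi)*exp(-k^2/4)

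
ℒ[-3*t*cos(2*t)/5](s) 3*(4 - s^2)/(5*(s^2+4)^2)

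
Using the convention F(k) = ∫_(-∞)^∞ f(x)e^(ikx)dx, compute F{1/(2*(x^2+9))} pi*exp(-3*Abs(k))/6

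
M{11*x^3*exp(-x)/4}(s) 11*gamma(s + 3)/4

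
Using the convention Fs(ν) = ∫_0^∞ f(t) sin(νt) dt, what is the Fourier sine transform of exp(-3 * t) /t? atan(ν/3) 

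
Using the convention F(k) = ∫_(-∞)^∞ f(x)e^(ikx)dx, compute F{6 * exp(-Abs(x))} 12/(k^2 + 1)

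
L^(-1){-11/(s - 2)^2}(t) -11*t*exp(2*t)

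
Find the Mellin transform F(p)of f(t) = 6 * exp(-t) 6 * gamma(p)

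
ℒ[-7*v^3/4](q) -21/(2*q^4)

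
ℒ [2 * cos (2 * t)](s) 2 * s/ (s^2 + 4)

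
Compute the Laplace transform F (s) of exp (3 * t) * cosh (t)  (s - 3) / ( (s - 3) ^2 - 1) 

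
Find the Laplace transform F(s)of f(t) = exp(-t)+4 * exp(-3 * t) 1/(s+1)+4/(s+3)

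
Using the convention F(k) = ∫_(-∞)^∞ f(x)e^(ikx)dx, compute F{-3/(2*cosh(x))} -3*pi/(2*cosh(pi*k/2))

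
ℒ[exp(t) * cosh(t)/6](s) (s - 1)/(6 * s * (s - 2))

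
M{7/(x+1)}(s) 7 * pi * csc(pi * s)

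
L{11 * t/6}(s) 11/(6 * s^2)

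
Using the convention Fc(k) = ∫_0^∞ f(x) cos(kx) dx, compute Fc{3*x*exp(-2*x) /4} 3*(4 - k^2) /(4*(k^2 + 4) ^2) 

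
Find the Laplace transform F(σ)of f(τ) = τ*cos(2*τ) (σ^2 - 4)/(σ^2 + 4)^2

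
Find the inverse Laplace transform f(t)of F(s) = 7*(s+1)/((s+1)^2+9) 7*exp(-t)*cos(3*t)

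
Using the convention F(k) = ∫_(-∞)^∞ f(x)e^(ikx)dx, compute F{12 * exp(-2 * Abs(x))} 48/(k^2 + 4)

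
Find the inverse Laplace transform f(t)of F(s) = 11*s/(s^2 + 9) 11*cos(3*t)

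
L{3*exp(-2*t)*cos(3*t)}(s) 3*(s + 2)/((s + 2)^2 + 9)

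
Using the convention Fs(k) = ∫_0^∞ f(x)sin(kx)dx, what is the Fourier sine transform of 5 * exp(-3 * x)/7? 5 * k/(7 * (k^2+9))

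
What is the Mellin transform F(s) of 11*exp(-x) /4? 11*gamma(s) /4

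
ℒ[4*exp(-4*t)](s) 4/(s + 4)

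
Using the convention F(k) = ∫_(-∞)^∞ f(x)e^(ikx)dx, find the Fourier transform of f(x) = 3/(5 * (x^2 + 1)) 3 * pi * exp(-Abs(k))/5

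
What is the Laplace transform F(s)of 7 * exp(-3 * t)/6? 7/(6 * (s + 3))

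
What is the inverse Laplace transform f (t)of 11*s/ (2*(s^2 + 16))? 11*cos (4*t)/2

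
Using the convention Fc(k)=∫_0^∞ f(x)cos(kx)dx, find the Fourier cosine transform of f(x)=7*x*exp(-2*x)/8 7*(4 - k^2)/(8*(k^2+4)^2)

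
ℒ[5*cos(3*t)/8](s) 5*s/(8*(s^2 + 9))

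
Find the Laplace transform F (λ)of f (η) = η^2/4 1/ (2*λ^3)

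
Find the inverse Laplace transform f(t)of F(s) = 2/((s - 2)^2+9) 2*exp(2*t)*sin(3*t)/3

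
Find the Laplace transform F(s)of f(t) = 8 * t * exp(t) 8/(s - 1)^2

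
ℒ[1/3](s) 1/(3 * s) 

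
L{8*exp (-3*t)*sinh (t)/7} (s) 8/ (7*( (s + 3)^2 - 1))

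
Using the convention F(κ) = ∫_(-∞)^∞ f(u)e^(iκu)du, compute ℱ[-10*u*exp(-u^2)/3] -5*I*sqrt(pi)*κ*exp(-κ^2/4)/3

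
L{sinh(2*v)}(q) 2/(q^2 - 4)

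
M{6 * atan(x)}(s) -3 * pi * sec(pi * s/2)/s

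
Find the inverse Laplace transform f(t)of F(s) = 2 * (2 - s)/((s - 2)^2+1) -2 * exp(2 * t) * cos(t)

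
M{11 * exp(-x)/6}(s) 11 * gamma(s)/6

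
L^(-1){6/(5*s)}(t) 6/5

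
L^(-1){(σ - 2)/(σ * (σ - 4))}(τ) exp(2 * τ) * cosh(2 * τ)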